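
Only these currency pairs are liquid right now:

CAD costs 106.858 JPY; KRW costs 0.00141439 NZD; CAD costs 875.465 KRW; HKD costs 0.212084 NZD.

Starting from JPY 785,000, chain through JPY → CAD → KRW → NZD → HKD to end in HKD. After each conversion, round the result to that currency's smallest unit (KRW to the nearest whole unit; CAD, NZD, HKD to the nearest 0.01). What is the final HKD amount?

HKD 42,890.65

JPY 785,000 ÷ 106.858 = CAD 7,346.20
CAD 7,346.20 × 875.465 = KRW 6,431,341
KRW 6,431,341 × 0.00141439 = NZD 9,096.42
NZD 9,096.42 ÷ 0.212084 = HKD 42,890.65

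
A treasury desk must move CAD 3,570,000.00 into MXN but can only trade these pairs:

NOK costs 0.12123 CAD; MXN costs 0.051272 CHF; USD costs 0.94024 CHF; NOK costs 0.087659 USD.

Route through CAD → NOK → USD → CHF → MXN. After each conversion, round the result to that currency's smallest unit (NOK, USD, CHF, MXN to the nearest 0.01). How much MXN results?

MXN 47,338,346.86

CAD 3,570,000.00 ÷ 0.12123 = NOK 29,448,156.40
NOK 29,448,156.40 × 0.087659 = USD 2,581,395.94
USD 2,581,395.94 × 0.94024 = CHF 2,427,131.72
CHF 2,427,131.72 ÷ 0.051272 = MXN 47,338,346.86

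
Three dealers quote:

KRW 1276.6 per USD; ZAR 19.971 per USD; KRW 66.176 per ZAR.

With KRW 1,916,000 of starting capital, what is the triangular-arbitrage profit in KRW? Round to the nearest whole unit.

Profit: KRW 67,540

Profitable loop is KRW → USD → ZAR → KRW:
KRW 1,916,000 ÷ 1276.6 = USD 1,500.86
USD 1,500.86 × 19.971 = ZAR 29,973.71
ZAR 29,973.71 × 66.176 = KRW 1,983,540
Profit = KRW 1,983,540 − KRW 1,916,000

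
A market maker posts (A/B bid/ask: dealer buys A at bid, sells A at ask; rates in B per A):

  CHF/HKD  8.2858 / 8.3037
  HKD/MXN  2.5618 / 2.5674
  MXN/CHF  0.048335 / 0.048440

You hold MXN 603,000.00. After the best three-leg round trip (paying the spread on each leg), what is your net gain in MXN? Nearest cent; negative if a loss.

Net profit: MXN 15,669.50

Best loop MXN → CHF → HKD → MXN:
MXN 603,000.00 × 0.048335 (sell MXN at bid) = CHF 29,146.01
CHF 29,146.01 × 8.2858 (sell CHF at bid) = HKD 241,497.97
HKD 241,497.97 × 2.5618 (sell HKD at bid) = MXN 618,669.50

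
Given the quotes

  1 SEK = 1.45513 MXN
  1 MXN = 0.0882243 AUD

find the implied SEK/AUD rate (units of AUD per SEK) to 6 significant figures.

SEK/AUD = 0.128378

1 SEK × 1.45513 = 1.45513 MXN
1.45513 MXN × 0.0882243 = 0.128378 AUD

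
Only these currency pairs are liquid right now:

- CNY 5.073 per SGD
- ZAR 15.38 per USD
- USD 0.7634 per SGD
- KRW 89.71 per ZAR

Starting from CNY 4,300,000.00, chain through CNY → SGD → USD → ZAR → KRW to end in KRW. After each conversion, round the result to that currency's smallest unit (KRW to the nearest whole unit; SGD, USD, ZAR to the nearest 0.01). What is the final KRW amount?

KRW 892,797,449

CNY 4,300,000.00 ÷ 5.073 = SGD 847,624.68
SGD 847,624.68 × 0.7634 = USD 647,076.68
USD 647,076.68 × 15.38 = ZAR 9,952,039.34
ZAR 9,952,039.34 × 89.71 = KRW 892,797,449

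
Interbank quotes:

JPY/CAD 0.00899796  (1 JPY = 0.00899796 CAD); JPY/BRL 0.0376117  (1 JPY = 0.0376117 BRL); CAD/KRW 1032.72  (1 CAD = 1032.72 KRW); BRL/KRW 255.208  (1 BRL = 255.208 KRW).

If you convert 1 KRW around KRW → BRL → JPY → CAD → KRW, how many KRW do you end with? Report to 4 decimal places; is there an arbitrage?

Around KRW → BRL → JPY → CAD → KRW: 1 ÷ 255.208 ÷ 0.0376117 × 0.00899796 × 1032.72 = 0.968076
Product < 1; profitable direction is KRW → CAD → JPY → BRL → KRW.

0.9681 (arbitrage exists)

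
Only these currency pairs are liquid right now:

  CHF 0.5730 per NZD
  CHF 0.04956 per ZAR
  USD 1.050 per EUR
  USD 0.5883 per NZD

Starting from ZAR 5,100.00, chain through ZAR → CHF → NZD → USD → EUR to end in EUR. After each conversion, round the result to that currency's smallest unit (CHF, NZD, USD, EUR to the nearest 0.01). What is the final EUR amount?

EUR 247.15

ZAR 5,100.00 × 0.04956 = CHF 252.76
CHF 252.76 ÷ 0.5730 = NZD 441.12
NZD 441.12 × 0.5883 = USD 259.51
USD 259.51 ÷ 1.050 = EUR 247.15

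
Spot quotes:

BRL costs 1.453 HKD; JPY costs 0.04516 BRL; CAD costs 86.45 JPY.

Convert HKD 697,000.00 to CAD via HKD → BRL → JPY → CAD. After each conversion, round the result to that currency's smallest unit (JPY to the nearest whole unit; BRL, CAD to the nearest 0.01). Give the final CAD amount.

HKD 697,000.00 ÷ 1.453 = BRL 479,697.18
BRL 479,697.18 ÷ 0.04516 = JPY 10,622,170
JPY 10,622,170 ÷ 86.45 = CAD 122,870.68

CAD 122,870.68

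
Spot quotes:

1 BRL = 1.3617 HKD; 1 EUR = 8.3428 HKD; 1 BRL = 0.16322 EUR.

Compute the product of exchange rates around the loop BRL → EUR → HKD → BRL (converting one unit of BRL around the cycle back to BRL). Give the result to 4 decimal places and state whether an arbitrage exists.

Around BRL → EUR → HKD → BRL: 1 × 0.16322 × 8.3428 ÷ 1.3617 = 1.000009
Product ≈ 1 (deviation 0.001%, within rounding noise).

1.0000 (no arbitrage)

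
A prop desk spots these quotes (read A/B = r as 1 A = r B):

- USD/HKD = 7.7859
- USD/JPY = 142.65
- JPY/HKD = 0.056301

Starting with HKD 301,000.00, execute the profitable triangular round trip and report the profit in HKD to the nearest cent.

Profitable loop is HKD → USD → JPY → HKD:
HKD 301,000.00 ÷ 7.7859 = USD 38,659.63
USD 38,659.63 × 142.65 = JPY 5,514,796
JPY 5,514,796 × 0.056301 = HKD 310,488.53
Profit = HKD 310,488.53 − HKD 301,000.00

Profit: HKD 9,488.53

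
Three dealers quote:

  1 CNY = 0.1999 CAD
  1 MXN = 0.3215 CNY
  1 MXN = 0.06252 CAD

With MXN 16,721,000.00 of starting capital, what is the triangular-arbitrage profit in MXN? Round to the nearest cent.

Profitable loop is MXN → CNY → CAD → MXN:
MXN 16,721,000.00 × 0.3215 = CNY 5,375,801.50
CNY 5,375,801.50 × 0.1999 = CAD 1,074,622.72
CAD 1,074,622.72 ÷ 0.06252 = MXN 17,188,463.21
Profit = MXN 17,188,463.21 − MXN 16,721,000.00

Profit: MXN 467,463.21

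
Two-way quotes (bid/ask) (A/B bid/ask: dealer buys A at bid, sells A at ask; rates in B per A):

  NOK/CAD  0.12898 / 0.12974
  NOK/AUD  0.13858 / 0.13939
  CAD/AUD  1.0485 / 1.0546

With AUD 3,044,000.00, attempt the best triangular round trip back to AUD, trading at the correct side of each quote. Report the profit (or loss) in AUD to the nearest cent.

Best loop AUD → CAD → NOK → AUD:
AUD 3,044,000.00 ÷ 1.0546 (buy CAD at ask) = CAD 2,886,402.43
CAD 2,886,402.43 ÷ 0.12974 (buy NOK at ask) = NOK 22,247,590.78
NOK 22,247,590.78 × 0.13858 (sell NOK at bid) = AUD 3,083,071.13

Net profit: AUD 39,071.13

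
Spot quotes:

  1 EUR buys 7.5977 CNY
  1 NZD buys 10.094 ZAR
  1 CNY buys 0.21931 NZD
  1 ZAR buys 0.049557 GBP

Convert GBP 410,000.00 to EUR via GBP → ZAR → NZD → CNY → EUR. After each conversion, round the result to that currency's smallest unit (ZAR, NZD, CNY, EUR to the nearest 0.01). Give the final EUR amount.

EUR 491,897.90

GBP 410,000.00 ÷ 0.049557 = ZAR 8,273,301.45
ZAR 8,273,301.45 ÷ 10.094 = NZD 819,625.66
NZD 819,625.66 ÷ 0.21931 = CNY 3,737,292.69
CNY 3,737,292.69 ÷ 7.5977 = EUR 491,897.90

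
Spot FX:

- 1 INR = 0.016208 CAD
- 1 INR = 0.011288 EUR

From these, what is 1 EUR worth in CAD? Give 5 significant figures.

EUR/CAD = 1.4359

1 EUR ÷ 0.011288 = 88.5897 INR
88.5897 INR × 0.016208 = 1.43586 CAD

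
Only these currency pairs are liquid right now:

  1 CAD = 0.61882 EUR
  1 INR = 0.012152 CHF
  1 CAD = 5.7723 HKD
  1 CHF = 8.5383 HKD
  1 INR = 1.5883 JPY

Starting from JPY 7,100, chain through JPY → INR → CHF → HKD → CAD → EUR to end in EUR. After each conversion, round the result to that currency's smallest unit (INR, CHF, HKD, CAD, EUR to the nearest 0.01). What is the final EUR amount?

EUR 49.72

JPY 7,100 ÷ 1.5883 = INR 4,470.19
INR 4,470.19 × 0.012152 = CHF 54.32
CHF 54.32 × 8.5383 = HKD 463.80
HKD 463.80 ÷ 5.7723 = CAD 80.35
CAD 80.35 × 0.61882 = EUR 49.72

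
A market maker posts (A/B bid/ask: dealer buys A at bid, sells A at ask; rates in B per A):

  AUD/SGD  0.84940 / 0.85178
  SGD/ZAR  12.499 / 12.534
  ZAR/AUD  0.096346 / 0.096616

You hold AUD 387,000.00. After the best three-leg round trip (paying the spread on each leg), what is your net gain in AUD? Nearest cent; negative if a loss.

Net profit: AUD 8,851.39

Best loop AUD → SGD → ZAR → AUD:
AUD 387,000.00 × 0.84940 (sell AUD at bid) = SGD 328,717.80
SGD 328,717.80 × 12.499 (sell SGD at bid) = ZAR 4,108,643.78
ZAR 4,108,643.78 × 0.096346 (sell ZAR at bid) = AUD 395,851.39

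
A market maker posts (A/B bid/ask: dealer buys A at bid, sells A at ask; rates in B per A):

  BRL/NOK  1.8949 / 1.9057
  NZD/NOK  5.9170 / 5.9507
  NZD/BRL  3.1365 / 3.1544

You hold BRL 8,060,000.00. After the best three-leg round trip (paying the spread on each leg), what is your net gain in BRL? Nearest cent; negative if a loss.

Net result: BRL -9,950.08 (no profitable arbitrage after spreads)

Best loop BRL → NOK → NZD → BRL:
BRL 8,060,000.00 × 1.8949 (sell BRL at bid) = NOK 15,272,894.00
NOK 15,272,894.00 ÷ 5.9507 (buy NZD at ask) = NZD 2,566,570.99
NZD 2,566,570.99 × 3.1365 (sell NZD at bid) = BRL 8,050,049.92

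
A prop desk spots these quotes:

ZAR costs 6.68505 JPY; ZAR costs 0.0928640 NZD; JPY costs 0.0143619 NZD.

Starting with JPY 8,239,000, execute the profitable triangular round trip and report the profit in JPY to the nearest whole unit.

Profit: JPY 279,118

Profitable loop is JPY → NZD → ZAR → JPY:
JPY 8,239,000 × 0.0143619 = NZD 118,327.69
NZD 118,327.69 ÷ 0.0928640 = ZAR 1,274,204.15
ZAR 1,274,204.15 × 6.68505 = JPY 8,518,118
Profit = JPY 8,518,118 − JPY 8,239,000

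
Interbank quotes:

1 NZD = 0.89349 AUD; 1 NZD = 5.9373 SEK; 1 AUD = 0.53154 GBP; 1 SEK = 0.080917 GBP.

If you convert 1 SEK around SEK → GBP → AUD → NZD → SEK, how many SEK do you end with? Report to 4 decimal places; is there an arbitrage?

Around SEK → GBP → AUD → NZD → SEK: 1 × 0.080917 ÷ 0.53154 ÷ 0.89349 × 5.9373 = 1.011587
Product > 1; profitable direction is SEK → GBP → AUD → NZD → SEK.

1.0116 (arbitrage exists)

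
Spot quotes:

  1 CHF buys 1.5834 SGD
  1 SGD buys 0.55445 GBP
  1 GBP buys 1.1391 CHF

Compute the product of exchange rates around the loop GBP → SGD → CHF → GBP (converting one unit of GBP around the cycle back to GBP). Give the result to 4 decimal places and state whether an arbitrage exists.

Around GBP → SGD → CHF → GBP: 1 ÷ 0.55445 ÷ 1.5834 ÷ 1.1391 = 0.999966
Product ≈ 1 (deviation 0.003%, within rounding noise).

1.0000 (no arbitrage)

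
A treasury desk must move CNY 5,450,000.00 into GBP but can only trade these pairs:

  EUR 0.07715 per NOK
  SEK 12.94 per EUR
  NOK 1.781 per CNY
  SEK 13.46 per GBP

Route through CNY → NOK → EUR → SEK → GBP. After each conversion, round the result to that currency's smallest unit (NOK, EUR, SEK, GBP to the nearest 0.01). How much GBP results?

CNY 5,450,000.00 × 1.781 = NOK 9,706,450.00
NOK 9,706,450.00 × 0.07715 = EUR 748,852.62
EUR 748,852.62 × 12.94 = SEK 9,690,152.90
SEK 9,690,152.90 ÷ 13.46 = GBP 719,922.21

GBP 719,922.21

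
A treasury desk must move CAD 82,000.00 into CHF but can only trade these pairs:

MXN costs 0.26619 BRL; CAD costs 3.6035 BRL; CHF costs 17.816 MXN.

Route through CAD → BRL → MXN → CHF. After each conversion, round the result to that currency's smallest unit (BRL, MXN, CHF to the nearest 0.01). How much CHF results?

CHF 62,306.94

CAD 82,000.00 × 3.6035 = BRL 295,487.00
BRL 295,487.00 ÷ 0.26619 = MXN 1,110,060.48
MXN 1,110,060.48 ÷ 17.816 = CHF 62,306.94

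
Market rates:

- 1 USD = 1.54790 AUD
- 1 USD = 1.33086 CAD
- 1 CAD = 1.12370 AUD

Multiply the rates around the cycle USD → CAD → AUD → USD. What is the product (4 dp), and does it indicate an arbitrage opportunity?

0.9661 (arbitrage exists)

Around USD → CAD → AUD → USD: 1 × 1.33086 × 1.12370 ÷ 1.54790 = 0.966140
Product < 1; profitable direction is USD → AUD → CAD → USD.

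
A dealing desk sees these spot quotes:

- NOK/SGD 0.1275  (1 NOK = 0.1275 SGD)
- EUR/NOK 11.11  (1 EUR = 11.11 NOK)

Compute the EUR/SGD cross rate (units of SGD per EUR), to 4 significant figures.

1 EUR × 11.11 = 11.11 NOK
11.11 NOK × 0.1275 = 1.41653 SGD

EUR/SGD = 1.417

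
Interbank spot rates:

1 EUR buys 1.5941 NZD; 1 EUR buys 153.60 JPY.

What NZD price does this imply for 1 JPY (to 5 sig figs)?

1 JPY ÷ 153.60 = 0.00651042 EUR
0.00651042 EUR × 1.5941 = 0.0103783 NZD

JPY/NZD = 0.010378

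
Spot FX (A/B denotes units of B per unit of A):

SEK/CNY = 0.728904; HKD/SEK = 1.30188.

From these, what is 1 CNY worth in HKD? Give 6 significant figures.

CNY/HKD = 1.05380

1 CNY ÷ 0.728904 = 1.37192 SEK
1.37192 SEK ÷ 1.30188 = 1.0538 HKD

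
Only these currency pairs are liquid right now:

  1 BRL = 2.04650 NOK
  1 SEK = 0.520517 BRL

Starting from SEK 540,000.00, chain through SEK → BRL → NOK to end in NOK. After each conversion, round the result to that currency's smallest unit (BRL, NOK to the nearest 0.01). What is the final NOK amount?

NOK 575,228.54

SEK 540,000.00 × 0.520517 = BRL 281,079.18
BRL 281,079.18 × 2.04650 = NOK 575,228.54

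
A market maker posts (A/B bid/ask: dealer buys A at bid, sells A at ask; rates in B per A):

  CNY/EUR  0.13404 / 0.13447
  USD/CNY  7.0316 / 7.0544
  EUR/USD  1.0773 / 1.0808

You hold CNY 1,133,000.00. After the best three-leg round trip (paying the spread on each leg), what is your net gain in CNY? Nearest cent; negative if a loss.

Best loop CNY → EUR → USD → CNY:
CNY 1,133,000.00 × 0.13404 (sell CNY at bid) = EUR 151,867.32
EUR 151,867.32 × 1.0773 (sell EUR at bid) = USD 163,606.66
USD 163,606.66 × 7.0316 (sell USD at bid) = CNY 1,150,416.62

Net profit: CNY 17,416.62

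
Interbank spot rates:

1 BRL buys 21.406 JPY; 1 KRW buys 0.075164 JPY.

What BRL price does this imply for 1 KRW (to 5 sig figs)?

1 KRW × 0.075164 = 0.075164 JPY
0.075164 JPY ÷ 21.406 = 0.00351135 BRL

KRW/BRL = 0.0035114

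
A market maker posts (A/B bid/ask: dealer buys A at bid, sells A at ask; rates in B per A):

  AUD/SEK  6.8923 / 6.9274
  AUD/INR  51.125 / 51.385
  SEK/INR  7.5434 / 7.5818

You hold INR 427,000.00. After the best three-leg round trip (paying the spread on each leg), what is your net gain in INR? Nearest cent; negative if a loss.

Best loop INR → AUD → SEK → INR:
INR 427,000.00 ÷ 51.385 (buy AUD at ask) = AUD 8,309.82
AUD 8,309.82 × 6.8923 (sell AUD at bid) = SEK 57,273.76
SEK 57,273.76 × 7.5434 (sell SEK at bid) = INR 432,038.87

Net profit: INR 5,038.87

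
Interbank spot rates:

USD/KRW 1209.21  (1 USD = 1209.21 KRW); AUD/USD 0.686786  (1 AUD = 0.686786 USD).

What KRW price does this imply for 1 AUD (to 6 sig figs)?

AUD/KRW = 830.468

1 AUD × 0.686786 = 0.686786 USD
0.686786 USD × 1209.21 = 830.468 KRW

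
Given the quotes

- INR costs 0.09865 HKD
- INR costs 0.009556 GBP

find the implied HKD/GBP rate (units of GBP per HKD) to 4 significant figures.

HKD/GBP = 0.09687

1 HKD ÷ 0.09865 = 10.1368 INR
10.1368 INR × 0.009556 = 0.0968677 GBP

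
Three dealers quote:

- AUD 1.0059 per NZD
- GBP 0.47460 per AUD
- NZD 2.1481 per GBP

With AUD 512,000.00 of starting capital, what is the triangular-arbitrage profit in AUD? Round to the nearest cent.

Profitable loop is AUD → GBP → NZD → AUD:
AUD 512,000.00 × 0.47460 = GBP 242,995.20
GBP 242,995.20 × 2.1481 = NZD 521,977.99
NZD 521,977.99 × 1.0059 = AUD 525,057.66
Profit = AUD 525,057.66 − AUD 512,000.00

Profit: AUD 13,057.66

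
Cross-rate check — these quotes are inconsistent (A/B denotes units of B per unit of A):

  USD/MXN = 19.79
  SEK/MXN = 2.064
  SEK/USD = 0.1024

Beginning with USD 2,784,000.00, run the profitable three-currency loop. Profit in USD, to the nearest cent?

Profit: USD 51,522.99

Profitable loop is USD → SEK → MXN → USD:
USD 2,784,000.00 ÷ 0.1024 = SEK 27,187,500.00
SEK 27,187,500.00 × 2.064 = MXN 56,115,000.00
MXN 56,115,000.00 ÷ 19.79 = USD 2,835,522.99
Profit = USD 2,835,522.99 − USD 2,784,000.00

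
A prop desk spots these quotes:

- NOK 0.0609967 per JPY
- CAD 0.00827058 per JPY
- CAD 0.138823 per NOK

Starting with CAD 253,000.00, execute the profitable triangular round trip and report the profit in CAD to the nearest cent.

Profitable loop is CAD → JPY → NOK → CAD:
CAD 253,000.00 ÷ 0.00827058 = JPY 30,590,358
JPY 30,590,358 × 0.0609967 = NOK 1,865,910.87
NOK 1,865,910.87 × 0.138823 = CAD 259,031.34
Profit = CAD 259,031.34 − CAD 253,000.00

Profit: CAD 6,031.34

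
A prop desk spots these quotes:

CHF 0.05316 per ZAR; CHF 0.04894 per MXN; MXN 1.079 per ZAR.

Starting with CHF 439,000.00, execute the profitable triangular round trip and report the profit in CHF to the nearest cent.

Profit: CHF 2,940.79

Profitable loop is CHF → MXN → ZAR → CHF:
CHF 439,000.00 ÷ 0.04894 = MXN 8,970,167.55
MXN 8,970,167.55 ÷ 1.079 = ZAR 8,313,408.30
ZAR 8,313,408.30 × 0.05316 = CHF 441,940.79
Profit = CHF 441,940.79 − CHF 439,000.00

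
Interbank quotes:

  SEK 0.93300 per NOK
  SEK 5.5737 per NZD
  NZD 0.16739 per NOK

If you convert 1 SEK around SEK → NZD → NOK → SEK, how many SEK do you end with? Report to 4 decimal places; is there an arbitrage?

1.0000 (no arbitrage)

Around SEK → NZD → NOK → SEK: 1 ÷ 5.5737 ÷ 0.16739 × 0.93300 = 1.000020
Product ≈ 1 (deviation 0.002%, within rounding noise).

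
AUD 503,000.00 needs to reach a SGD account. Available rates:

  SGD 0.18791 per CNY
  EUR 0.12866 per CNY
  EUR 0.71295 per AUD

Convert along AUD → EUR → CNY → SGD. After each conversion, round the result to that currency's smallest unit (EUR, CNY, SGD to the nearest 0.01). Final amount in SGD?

SGD 523,761.30

AUD 503,000.00 × 0.71295 = EUR 358,613.85
EUR 358,613.85 ÷ 0.12866 = CNY 2,787,298.69
CNY 2,787,298.69 × 0.18791 = SGD 523,761.30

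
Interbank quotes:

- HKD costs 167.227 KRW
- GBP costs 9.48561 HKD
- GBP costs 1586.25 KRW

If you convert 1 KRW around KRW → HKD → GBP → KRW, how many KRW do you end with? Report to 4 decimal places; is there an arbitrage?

Around KRW → HKD → GBP → KRW: 1 ÷ 167.227 ÷ 9.48561 × 1586.25 = 1.000000
Product ≈ 1 (deviation 0.000%, within rounding noise).

1.0000 (no arbitrage)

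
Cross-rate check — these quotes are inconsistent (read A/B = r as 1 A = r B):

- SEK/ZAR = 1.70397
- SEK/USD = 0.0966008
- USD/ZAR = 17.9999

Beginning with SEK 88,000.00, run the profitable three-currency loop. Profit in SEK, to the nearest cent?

Profitable loop is SEK → USD → ZAR → SEK:
SEK 88,000.00 × 0.0966008 = USD 8,500.87
USD 8,500.87 × 17.9999 = ZAR 153,014.82
ZAR 153,014.82 ÷ 1.70397 = SEK 89,799.01
Profit = SEK 89,799.01 − SEK 88,000.00

Profit: SEK 1,799.01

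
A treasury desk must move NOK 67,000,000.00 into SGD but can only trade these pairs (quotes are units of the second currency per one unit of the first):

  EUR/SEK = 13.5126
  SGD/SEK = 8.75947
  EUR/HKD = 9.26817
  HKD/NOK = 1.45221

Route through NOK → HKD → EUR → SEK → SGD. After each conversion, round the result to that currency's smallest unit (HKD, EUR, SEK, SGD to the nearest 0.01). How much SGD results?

SGD 7,679,138.14

NOK 67,000,000.00 ÷ 1.45221 = HKD 46,136,578.04
HKD 46,136,578.04 ÷ 9.26817 = EUR 4,977,959.84
EUR 4,977,959.84 × 13.5126 = SEK 67,265,180.13
SEK 67,265,180.13 ÷ 8.75947 = SGD 7,679,138.14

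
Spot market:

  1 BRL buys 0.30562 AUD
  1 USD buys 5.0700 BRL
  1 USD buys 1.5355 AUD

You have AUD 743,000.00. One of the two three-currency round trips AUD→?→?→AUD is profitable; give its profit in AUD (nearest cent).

Profitable loop is AUD → USD → BRL → AUD:
AUD 743,000.00 ÷ 1.5355 = USD 483,881.47
USD 483,881.47 × 5.0700 = BRL 2,453,279.06
BRL 2,453,279.06 × 0.30562 = AUD 749,771.15
Profit = AUD 749,771.15 − AUD 743,000.00

Profit: AUD 6,771.15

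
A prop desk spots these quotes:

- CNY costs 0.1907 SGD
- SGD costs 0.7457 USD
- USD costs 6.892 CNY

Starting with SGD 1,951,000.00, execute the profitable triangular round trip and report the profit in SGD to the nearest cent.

Profitable loop is SGD → CNY → USD → SGD:
SGD 1,951,000.00 ÷ 0.1907 = CNY 10,230,728.89
CNY 10,230,728.89 ÷ 6.892 = USD 1,484,435.42
USD 1,484,435.42 ÷ 0.7457 = SGD 1,990,660.34
Profit = SGD 1,990,660.34 − SGD 1,951,000.00

Profit: SGD 39,660.34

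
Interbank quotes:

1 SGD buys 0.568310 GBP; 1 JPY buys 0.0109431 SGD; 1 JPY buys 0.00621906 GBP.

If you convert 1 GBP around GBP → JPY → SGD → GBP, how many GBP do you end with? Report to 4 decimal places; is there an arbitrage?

1.0000 (no arbitrage)

Around GBP → JPY → SGD → GBP: 1 ÷ 0.00621906 × 0.0109431 × 0.568310 = 1.000002
Product ≈ 1 (deviation 0.000%, within rounding noise).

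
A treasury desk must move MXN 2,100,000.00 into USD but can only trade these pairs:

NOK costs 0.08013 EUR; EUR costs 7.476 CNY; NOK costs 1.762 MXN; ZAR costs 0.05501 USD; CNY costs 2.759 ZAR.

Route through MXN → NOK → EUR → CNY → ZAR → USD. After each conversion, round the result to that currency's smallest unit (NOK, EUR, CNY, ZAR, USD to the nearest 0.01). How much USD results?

MXN 2,100,000.00 ÷ 1.762 = NOK 1,191,827.47
NOK 1,191,827.47 × 0.08013 = EUR 95,501.14
EUR 95,501.14 × 7.476 = CNY 713,966.52
CNY 713,966.52 × 2.759 = ZAR 1,969,833.63
ZAR 1,969,833.63 × 0.05501 = USD 108,360.55

USD 108,360.55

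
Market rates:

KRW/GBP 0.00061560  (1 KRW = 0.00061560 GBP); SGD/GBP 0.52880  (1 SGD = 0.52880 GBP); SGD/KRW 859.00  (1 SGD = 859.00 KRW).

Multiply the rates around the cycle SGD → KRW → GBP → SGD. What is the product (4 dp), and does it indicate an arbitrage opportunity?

Around SGD → KRW → GBP → SGD: 1 × 859.00 × 0.00061560 ÷ 0.52880 = 1.000001
Product ≈ 1 (deviation 0.000%, within rounding noise).

1.0000 (no arbitrage)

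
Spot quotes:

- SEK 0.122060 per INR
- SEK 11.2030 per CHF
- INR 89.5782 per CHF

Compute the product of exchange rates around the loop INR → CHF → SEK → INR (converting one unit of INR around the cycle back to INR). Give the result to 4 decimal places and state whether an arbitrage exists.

1.0246 (arbitrage exists)

Around INR → CHF → SEK → INR: 1 ÷ 89.5782 × 11.2030 ÷ 0.122060 = 1.024610
Product > 1; profitable direction is INR → CHF → SEK → INR.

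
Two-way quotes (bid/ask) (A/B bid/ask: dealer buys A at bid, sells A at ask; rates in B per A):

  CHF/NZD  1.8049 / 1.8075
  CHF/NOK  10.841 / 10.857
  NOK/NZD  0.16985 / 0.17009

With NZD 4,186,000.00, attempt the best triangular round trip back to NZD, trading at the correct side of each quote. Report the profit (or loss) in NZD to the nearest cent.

Best loop NZD → CHF → NOK → NZD:
NZD 4,186,000.00 ÷ 1.8075 (buy CHF at ask) = CHF 2,315,905.95
CHF 2,315,905.95 × 10.841 (sell CHF at bid) = NOK 25,106,736.38
NOK 25,106,736.38 × 0.16985 (sell NOK at bid) = NZD 4,264,379.17

Net profit: NZD 78,379.17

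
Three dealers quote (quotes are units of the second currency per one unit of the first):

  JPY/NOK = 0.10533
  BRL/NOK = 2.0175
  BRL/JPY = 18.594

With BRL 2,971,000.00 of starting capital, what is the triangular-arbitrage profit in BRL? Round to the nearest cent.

Profit: BRL 89,492.25

Profitable loop is BRL → NOK → JPY → BRL:
BRL 2,971,000.00 × 2.0175 = NOK 5,993,992.50
NOK 5,993,992.50 ÷ 0.10533 = JPY 56,906,793
JPY 56,906,793 ÷ 18.594 = BRL 3,060,492.25
Profit = BRL 3,060,492.25 − BRL 2,971,000.00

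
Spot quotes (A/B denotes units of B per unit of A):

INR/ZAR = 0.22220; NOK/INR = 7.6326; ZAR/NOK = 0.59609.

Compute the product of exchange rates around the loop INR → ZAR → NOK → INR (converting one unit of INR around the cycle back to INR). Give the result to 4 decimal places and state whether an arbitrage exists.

Around INR → ZAR → NOK → INR: 1 × 0.22220 × 0.59609 × 7.6326 = 1.010947
Product > 1; profitable direction is INR → ZAR → NOK → INR.

1.0109 (arbitrage exists)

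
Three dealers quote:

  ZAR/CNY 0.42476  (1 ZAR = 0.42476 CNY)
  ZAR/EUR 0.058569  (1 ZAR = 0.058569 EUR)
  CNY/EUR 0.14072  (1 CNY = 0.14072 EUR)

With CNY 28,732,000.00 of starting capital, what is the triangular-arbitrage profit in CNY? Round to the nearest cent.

Profit: CNY 590,263.18

Profitable loop is CNY → EUR → ZAR → CNY:
CNY 28,732,000.00 × 0.14072 = EUR 4,043,167.04
EUR 4,043,167.04 ÷ 0.058569 = ZAR 69,032,543.50
ZAR 69,032,543.50 × 0.42476 = CNY 29,322,263.18
Profit = CNY 29,322,263.18 − CNY 28,732,000.00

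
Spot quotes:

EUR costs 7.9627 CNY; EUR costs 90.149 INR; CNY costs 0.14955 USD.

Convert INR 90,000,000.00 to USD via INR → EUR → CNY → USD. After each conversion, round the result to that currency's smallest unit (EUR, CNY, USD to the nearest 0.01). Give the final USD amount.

INR 90,000,000.00 ÷ 90.149 = EUR 998,347.18
EUR 998,347.18 × 7.9627 = CNY 7,949,539.09
CNY 7,949,539.09 × 0.14955 = USD 1,188,853.57

USD 1,188,853.57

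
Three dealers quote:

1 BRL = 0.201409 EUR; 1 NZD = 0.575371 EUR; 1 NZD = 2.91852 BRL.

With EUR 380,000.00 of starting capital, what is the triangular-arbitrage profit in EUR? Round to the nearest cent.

Profitable loop is EUR → NZD → BRL → EUR:
EUR 380,000.00 ÷ 0.575371 = NZD 660,443.44
NZD 660,443.44 × 2.91852 = BRL 1,927,517.38
BRL 1,927,517.38 × 0.201409 = EUR 388,219.35
Profit = EUR 388,219.35 − EUR 380,000.00

Profit: EUR 8,219.35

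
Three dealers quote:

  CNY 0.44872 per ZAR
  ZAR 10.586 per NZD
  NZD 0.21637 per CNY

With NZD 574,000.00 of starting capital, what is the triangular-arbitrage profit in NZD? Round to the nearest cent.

Profitable loop is NZD → ZAR → CNY → NZD:
NZD 574,000.00 × 10.586 = ZAR 6,076,364.00
ZAR 6,076,364.00 × 0.44872 = CNY 2,726,586.05
CNY 2,726,586.05 × 0.21637 = NZD 589,951.42
Profit = NZD 589,951.42 − NZD 574,000.00

Profit: NZD 15,951.42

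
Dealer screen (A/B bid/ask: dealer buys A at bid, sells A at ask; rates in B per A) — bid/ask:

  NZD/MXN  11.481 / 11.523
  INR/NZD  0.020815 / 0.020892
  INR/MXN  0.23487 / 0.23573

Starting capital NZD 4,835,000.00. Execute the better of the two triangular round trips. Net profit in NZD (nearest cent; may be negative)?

Best loop NZD → MXN → INR → NZD:
NZD 4,835,000.00 × 11.481 (sell NZD at bid) = MXN 55,510,635.00
MXN 55,510,635.00 ÷ 0.23573 (buy INR at ask) = INR 235,483,964.71
INR 235,483,964.71 × 0.020815 (sell INR at bid) = NZD 4,901,598.73

Net profit: NZD 66,598.73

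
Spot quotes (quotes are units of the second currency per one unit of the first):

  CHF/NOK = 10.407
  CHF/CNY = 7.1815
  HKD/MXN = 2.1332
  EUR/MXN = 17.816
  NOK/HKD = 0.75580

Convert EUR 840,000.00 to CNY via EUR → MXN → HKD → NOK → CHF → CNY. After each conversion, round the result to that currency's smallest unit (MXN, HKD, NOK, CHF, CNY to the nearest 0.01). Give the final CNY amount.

CNY 6,405,317.16

EUR 840,000.00 × 17.816 = MXN 14,965,440.00
MXN 14,965,440.00 ÷ 2.1332 = HKD 7,015,488.47
HKD 7,015,488.47 ÷ 0.75580 = NOK 9,282,202.26
NOK 9,282,202.26 ÷ 10.407 = CHF 891,919.12
CHF 891,919.12 × 7.1815 = CNY 6,405,317.16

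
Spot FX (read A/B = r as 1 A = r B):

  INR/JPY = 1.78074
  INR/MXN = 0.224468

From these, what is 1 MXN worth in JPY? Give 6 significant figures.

1 MXN ÷ 0.224468 = 4.45498 INR
4.45498 INR × 1.78074 = 7.93316 JPY

MXN/JPY = 7.93316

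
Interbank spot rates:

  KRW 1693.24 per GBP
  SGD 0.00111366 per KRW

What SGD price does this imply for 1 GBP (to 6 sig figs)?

GBP/SGD = 1.88569

1 GBP × 1693.24 = 1693.24 KRW
1693.24 KRW × 0.00111366 = 1.88569 SGD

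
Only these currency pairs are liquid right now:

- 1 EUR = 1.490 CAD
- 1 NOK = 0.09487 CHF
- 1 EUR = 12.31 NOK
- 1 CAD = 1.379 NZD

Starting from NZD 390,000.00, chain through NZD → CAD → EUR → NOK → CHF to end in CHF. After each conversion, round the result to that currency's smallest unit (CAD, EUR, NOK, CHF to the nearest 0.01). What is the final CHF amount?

CHF 221,666.99

NZD 390,000.00 ÷ 1.379 = CAD 282,813.63
CAD 282,813.63 ÷ 1.490 = EUR 189,807.81
EUR 189,807.81 × 12.31 = NOK 2,336,534.14
NOK 2,336,534.14 × 0.09487 = CHF 221,666.99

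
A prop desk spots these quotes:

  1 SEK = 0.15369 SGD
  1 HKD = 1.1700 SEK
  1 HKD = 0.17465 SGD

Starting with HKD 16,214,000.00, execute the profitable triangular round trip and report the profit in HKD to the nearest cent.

Profitable loop is HKD → SEK → SGD → HKD:
HKD 16,214,000.00 × 1.1700 = SEK 18,970,380.00
SEK 18,970,380.00 × 0.15369 = SGD 2,915,557.70
SGD 2,915,557.70 ÷ 0.17465 = HKD 16,693,717.16
Profit = HKD 16,693,717.16 − HKD 16,214,000.00

Profit: HKD 479,717.16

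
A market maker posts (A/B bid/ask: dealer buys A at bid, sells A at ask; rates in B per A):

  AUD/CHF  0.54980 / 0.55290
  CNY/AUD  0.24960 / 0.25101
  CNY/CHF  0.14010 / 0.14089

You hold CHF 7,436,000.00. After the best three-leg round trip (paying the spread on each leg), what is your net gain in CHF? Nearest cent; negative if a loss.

Net profit: CHF 70,541.72

Best loop CHF → AUD → CNY → CHF:
CHF 7,436,000.00 ÷ 0.55290 (buy AUD at ask) = AUD 13,449,086.63
AUD 13,449,086.63 ÷ 0.25101 (buy CNY at ask) = CNY 53,579,883.81
CNY 53,579,883.81 × 0.14010 (sell CNY at bid) = CHF 7,506,541.72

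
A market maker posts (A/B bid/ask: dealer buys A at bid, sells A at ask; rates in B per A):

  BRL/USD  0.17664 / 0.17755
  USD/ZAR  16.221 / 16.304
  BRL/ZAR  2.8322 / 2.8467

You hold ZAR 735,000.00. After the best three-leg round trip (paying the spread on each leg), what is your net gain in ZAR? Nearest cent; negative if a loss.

Net profit: ZAR 4,796.58

Best loop ZAR → BRL → USD → ZAR:
ZAR 735,000.00 ÷ 2.8467 (buy BRL at ask) = BRL 258,193.70
BRL 258,193.70 × 0.17664 (sell BRL at bid) = USD 45,607.33
USD 45,607.33 × 16.221 (sell USD at bid) = ZAR 739,796.58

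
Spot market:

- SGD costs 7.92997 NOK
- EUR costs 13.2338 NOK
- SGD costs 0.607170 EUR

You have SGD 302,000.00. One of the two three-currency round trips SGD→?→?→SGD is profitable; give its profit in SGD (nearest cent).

Profit: SGD 4,006.23

Profitable loop is SGD → EUR → NOK → SGD:
SGD 302,000.00 × 0.607170 = EUR 183,365.34
EUR 183,365.34 × 13.2338 = NOK 2,426,620.24
NOK 2,426,620.24 ÷ 7.92997 = SGD 306,006.23
Profit = SGD 306,006.23 − SGD 302,000.00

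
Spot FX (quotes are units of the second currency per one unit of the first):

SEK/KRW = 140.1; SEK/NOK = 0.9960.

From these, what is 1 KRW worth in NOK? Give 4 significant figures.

1 KRW ÷ 140.1 = 0.00713776 SEK
0.00713776 SEK × 0.9960 = 0.00710921 NOK

KRW/NOK = 0.007109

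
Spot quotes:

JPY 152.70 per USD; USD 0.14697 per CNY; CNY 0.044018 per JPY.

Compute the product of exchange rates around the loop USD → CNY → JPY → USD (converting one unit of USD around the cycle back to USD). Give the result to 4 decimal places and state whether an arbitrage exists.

Around USD → CNY → JPY → USD: 1 ÷ 0.14697 ÷ 0.044018 ÷ 152.70 = 1.012283
Product > 1; profitable direction is USD → CNY → JPY → USD.

1.0123 (arbitrage exists)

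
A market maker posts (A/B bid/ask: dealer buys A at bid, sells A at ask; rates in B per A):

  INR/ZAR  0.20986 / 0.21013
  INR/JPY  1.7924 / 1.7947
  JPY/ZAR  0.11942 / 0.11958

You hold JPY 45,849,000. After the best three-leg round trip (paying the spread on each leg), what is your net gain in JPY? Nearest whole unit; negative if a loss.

Net profit: JPY 854,971

Best loop JPY → ZAR → INR → JPY:
JPY 45,849,000 × 0.11942 (sell JPY at bid) = ZAR 5,475,287.58
ZAR 5,475,287.58 ÷ 0.21013 (buy INR at ask) = INR 26,056,667.68
INR 26,056,667.68 × 1.7924 (sell INR at bid) = JPY 46,703,971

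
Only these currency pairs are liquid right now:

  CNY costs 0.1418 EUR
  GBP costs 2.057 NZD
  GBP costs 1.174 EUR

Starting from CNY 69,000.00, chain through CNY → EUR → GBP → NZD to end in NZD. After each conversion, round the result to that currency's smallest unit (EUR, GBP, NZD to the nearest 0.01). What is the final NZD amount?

NZD 17,143.18

CNY 69,000.00 × 0.1418 = EUR 9,784.20
EUR 9,784.20 ÷ 1.174 = GBP 8,334.07
GBP 8,334.07 × 2.057 = NZD 17,143.18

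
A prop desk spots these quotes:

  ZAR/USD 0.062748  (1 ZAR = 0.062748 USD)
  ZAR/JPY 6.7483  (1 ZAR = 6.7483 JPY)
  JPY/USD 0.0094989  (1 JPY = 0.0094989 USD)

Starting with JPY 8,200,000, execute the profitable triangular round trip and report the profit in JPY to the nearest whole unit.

Profit: JPY 176,868

Profitable loop is JPY → USD → ZAR → JPY:
JPY 8,200,000 × 0.0094989 = USD 77,890.98
USD 77,890.98 ÷ 0.062748 = ZAR 1,241,330.08
ZAR 1,241,330.08 × 6.7483 = JPY 8,376,868
Profit = JPY 8,376,868 − JPY 8,200,000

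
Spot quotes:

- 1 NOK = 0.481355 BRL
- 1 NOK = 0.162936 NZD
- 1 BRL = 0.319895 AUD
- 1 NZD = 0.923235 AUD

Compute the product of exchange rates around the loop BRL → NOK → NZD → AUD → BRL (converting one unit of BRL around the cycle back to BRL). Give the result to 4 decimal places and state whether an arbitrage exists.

0.9769 (arbitrage exists)

Around BRL → NOK → NZD → AUD → BRL: 1 ÷ 0.481355 × 0.162936 × 0.923235 ÷ 0.319895 = 0.976914
Product < 1; profitable direction is BRL → AUD → NZD → NOK → BRL.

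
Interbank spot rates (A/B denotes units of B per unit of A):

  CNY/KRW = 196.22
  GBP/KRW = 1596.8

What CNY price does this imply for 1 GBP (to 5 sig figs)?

GBP/CNY = 8.1378

1 GBP × 1596.8 = 1596.8 KRW
1596.8 KRW ÷ 196.22 = 8.1378 CNY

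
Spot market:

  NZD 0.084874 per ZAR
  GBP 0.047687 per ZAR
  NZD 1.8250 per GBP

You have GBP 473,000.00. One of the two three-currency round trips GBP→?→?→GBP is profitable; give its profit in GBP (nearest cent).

Profit: GBP 12,008.49

Profitable loop is GBP → NZD → ZAR → GBP:
GBP 473,000.00 × 1.8250 = NZD 863,225.00
NZD 863,225.00 ÷ 0.084874 = ZAR 10,170,664.75
ZAR 10,170,664.75 × 0.047687 = GBP 485,008.49
Profit = GBP 485,008.49 − GBP 473,000.00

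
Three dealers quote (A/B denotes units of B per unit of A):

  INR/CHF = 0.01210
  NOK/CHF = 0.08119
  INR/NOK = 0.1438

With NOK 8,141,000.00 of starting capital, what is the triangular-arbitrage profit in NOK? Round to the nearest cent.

Profitable loop is NOK → INR → CHF → NOK:
NOK 8,141,000.00 ÷ 0.1438 = INR 56,613,351.88
INR 56,613,351.88 × 0.01210 = CHF 685,021.56
CHF 685,021.56 ÷ 0.08119 = NOK 8,437,265.15
Profit = NOK 8,437,265.15 − NOK 8,141,000.00

Profit: NOK 296,265.15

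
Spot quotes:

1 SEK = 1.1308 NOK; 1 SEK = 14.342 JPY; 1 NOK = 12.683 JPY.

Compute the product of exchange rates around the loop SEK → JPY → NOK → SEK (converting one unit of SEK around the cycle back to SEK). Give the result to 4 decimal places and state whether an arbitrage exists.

Around SEK → JPY → NOK → SEK: 1 × 14.342 ÷ 12.683 ÷ 1.1308 = 1.000004
Product ≈ 1 (deviation 0.000%, within rounding noise).

1.0000 (no arbitrage)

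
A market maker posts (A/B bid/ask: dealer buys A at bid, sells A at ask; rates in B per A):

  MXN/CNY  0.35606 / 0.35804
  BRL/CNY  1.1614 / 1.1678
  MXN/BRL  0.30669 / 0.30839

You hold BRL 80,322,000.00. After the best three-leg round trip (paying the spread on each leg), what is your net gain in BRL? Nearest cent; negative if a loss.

Best loop BRL → CNY → MXN → BRL:
BRL 80,322,000.00 × 1.1614 (sell BRL at bid) = CNY 93,285,970.80
CNY 93,285,970.80 ÷ 0.35804 (buy MXN at ask) = MXN 260,546,226.12
MXN 260,546,226.12 × 0.30669 (sell MXN at bid) = BRL 79,906,922.09

Net result: BRL -415,077.91 (no profitable arbitrage after spreads)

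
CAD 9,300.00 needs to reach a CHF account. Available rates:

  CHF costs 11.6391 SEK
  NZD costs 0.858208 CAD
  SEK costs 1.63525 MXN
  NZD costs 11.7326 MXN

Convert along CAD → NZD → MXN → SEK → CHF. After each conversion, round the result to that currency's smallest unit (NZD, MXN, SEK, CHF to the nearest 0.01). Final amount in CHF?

CAD 9,300.00 ÷ 0.858208 = NZD 10,836.53
NZD 10,836.53 × 11.7326 = MXN 127,140.67
MXN 127,140.67 ÷ 1.63525 = SEK 77,749.99
SEK 77,749.99 ÷ 11.6391 = CHF 6,680.07

CHF 6,680.07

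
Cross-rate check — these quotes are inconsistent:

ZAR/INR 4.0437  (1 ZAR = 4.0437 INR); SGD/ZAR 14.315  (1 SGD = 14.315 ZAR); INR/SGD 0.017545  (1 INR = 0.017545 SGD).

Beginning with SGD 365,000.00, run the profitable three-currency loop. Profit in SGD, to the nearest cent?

Profitable loop is SGD → ZAR → INR → SGD:
SGD 365,000.00 × 14.315 = ZAR 5,224,975.00
ZAR 5,224,975.00 × 4.0437 = INR 21,128,231.41
INR 21,128,231.41 × 0.017545 = SGD 370,694.82
Profit = SGD 370,694.82 − SGD 365,000.00

Profit: SGD 5,694.82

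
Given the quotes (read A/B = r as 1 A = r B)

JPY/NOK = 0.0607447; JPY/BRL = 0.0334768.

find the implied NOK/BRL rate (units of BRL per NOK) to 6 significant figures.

NOK/BRL = 0.551107

1 NOK ÷ 0.0607447 = 16.4623 JPY
16.4623 JPY × 0.0334768 = 0.551107 BRL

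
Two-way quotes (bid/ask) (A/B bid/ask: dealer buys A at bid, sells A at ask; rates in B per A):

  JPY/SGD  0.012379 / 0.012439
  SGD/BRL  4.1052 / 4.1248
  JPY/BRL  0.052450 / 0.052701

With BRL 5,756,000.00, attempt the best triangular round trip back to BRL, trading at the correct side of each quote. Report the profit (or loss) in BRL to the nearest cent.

Net profit: BRL 128,071.13

Best loop BRL → SGD → JPY → BRL:
BRL 5,756,000.00 ÷ 4.1248 (buy SGD at ask) = SGD 1,395,461.60
SGD 1,395,461.60 ÷ 0.012439 (buy JPY at ask) = JPY 112,184,388
JPY 112,184,388 × 0.052450 (sell JPY at bid) = BRL 5,884,071.13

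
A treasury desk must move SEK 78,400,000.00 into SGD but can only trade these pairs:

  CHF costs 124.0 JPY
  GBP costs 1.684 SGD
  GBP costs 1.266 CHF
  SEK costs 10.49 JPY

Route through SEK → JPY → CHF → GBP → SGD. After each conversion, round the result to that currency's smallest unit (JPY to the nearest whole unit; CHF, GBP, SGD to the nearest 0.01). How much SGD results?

SGD 8,822,227.39

SEK 78,400,000.00 × 10.49 = JPY 822,416,000
JPY 822,416,000 ÷ 124.0 = CHF 6,632,387.10
CHF 6,632,387.10 ÷ 1.266 = GBP 5,238,852.37
GBP 5,238,852.37 × 1.684 = SGD 8,822,227.39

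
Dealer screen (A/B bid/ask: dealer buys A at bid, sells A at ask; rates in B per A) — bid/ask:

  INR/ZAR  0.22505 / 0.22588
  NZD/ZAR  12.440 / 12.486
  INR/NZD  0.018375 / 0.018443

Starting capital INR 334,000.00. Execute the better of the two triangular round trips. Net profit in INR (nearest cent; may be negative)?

Net profit: INR 3,999.78

Best loop INR → NZD → ZAR → INR:
INR 334,000.00 × 0.018375 (sell INR at bid) = NZD 6,137.25
NZD 6,137.25 × 12.440 (sell NZD at bid) = ZAR 76,347.39
ZAR 76,347.39 ÷ 0.22588 (buy INR at ask) = INR 337,999.78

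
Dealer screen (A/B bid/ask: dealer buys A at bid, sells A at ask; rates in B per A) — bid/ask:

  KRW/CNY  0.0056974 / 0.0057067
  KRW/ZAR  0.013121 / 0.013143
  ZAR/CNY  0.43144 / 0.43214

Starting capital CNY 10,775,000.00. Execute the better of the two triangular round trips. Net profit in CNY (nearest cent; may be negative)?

Net profit: CNY 33,738.62

Best loop CNY → ZAR → KRW → CNY:
CNY 10,775,000.00 ÷ 0.43214 (buy ZAR at ask) = ZAR 24,934,049.15
ZAR 24,934,049.15 ÷ 0.013143 (buy KRW at ask) = KRW 1,897,135,293
KRW 1,897,135,293 × 0.0056974 (sell KRW at bid) = CNY 10,808,738.62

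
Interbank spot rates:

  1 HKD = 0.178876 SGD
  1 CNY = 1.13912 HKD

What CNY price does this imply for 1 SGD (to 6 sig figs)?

SGD/CNY = 4.90770

1 SGD ÷ 0.178876 = 5.59046 HKD
5.59046 HKD ÷ 1.13912 = 4.9077 CNY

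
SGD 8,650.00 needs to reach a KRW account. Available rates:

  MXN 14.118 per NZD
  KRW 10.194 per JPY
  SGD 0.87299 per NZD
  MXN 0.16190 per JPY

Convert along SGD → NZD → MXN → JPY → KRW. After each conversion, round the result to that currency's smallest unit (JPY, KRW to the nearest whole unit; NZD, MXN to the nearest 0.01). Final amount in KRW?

KRW 8,808,014

SGD 8,650.00 ÷ 0.87299 = NZD 9,908.48
NZD 9,908.48 × 14.118 = MXN 139,887.92
MXN 139,887.92 ÷ 0.16190 = JPY 864,039
JPY 864,039 × 10.194 = KRW 8,808,014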